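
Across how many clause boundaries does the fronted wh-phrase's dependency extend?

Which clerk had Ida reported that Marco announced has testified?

"which clerk" is extracted from the subject of "testified".
Boundaries crossed, outermost first: [that], [Ø] — 2 in total.

2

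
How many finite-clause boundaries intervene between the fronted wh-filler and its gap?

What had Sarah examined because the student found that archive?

"what" originates inside the matrix clause — no clause boundary is crossed.

0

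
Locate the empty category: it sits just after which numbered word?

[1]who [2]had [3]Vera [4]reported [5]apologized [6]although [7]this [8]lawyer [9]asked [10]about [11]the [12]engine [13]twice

4

The displaced element is "who" (word 1).
It is linked across 1 clause boundary (Ø).
It functions as the subject of "apologized", so the gap sits immediately after word 4 ("reported").
Base order: Vera had reported who apologized although this lawyer asked about the engine twice.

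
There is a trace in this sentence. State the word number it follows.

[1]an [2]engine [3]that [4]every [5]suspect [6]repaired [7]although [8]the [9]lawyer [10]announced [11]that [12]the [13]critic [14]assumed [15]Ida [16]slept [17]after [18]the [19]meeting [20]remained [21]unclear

6

The displaced element is "an engine" (word 2).
It functions as the direct object of "repaired", so the gap sits immediately after word 6 ("repaired").
Base order: Every suspect repaired an engine although the lawyer announced that the critic assumed Ida slept after the meeting.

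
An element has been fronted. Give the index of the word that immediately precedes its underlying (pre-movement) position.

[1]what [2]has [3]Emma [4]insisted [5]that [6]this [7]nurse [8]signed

8

The displaced element is "what" (word 1).
It is linked across 1 clause boundary (that).
It functions as the direct object of "signed", so the gap sits immediately after word 8 ("signed").
Base order: Emma has insisted that this nurse signed what.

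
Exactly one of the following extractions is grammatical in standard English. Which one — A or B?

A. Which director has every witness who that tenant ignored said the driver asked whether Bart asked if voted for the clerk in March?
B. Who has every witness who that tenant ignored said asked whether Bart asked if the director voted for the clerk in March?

In A, the wh-phrase is extracted from inside a wh-island (introduced by "whether"), which blocks movement.
In B, the extraction path crosses only that-complement boundaries, which are transparent.
So B is grammatical.

B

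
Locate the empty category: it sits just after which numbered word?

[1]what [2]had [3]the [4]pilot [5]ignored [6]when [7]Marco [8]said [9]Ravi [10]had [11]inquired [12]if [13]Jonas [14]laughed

The displaced element is "what" (word 1).
It functions as the direct object of "ignored", so the gap sits immediately after word 5 ("ignored").
Base order: The pilot had ignored what when Marco said Ravi had inquired if Jonas laughed.

5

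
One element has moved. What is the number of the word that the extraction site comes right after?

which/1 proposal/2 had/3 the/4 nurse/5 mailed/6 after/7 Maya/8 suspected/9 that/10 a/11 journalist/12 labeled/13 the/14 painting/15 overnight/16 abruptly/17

6

The displaced element is "which proposal" (word 2).
It functions as the direct object of "mailed", so the gap sits immediately after word 6 ("mailed").
Base order: The nurse had mailed which proposal after Maya suspected that a journalist labeled the painting overnight abruptly.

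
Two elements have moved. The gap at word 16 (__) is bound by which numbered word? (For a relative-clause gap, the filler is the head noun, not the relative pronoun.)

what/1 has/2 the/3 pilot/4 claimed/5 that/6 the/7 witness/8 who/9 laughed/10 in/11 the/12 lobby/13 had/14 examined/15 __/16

The marked gap is the direct object of "examined".
Its filler is the fronted wh-phrase "what", at word 1.
(The other dependency links word 8 to a gap after word 9.)

1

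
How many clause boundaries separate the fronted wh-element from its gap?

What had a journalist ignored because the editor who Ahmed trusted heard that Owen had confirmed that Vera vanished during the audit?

"what" originates inside the matrix clause — no clause boundary is crossed.

0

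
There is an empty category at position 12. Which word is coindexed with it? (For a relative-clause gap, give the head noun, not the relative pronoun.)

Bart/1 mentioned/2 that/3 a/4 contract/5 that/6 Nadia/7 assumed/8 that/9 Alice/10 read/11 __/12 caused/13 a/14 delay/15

The gap at 12 is the object of "read", inside a relative clause.
The relative pronoun is "that" (word 6); it is bound by the head noun immediately before it.
Its filler is the head noun "contract", at word 5.

5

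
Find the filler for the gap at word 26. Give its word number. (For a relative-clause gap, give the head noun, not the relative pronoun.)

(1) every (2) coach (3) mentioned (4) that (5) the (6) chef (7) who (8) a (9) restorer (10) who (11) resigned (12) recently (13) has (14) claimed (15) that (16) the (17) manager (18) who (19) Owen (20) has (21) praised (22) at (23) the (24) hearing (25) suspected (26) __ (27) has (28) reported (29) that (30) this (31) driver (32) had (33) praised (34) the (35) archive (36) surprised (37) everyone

The gap at 26 is the subject of "reported", inside a relative clause.
The relative pronoun is "who" (word 7); it is bound by the head noun immediately before it.
Its filler is the head noun "chef", at word 6.

6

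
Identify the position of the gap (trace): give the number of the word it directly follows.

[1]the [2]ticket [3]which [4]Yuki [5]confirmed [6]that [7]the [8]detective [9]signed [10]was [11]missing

The displaced element is "the ticket" (word 2).
It is linked across 1 clause boundary (that).
It functions as the direct object of "signed", so the gap sits immediately after word 9 ("signed").
Base order: Yuki confirmed that the detective signed the ticket.

9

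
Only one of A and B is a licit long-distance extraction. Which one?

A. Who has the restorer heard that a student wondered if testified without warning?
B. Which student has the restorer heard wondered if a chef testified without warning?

B

In A, the wh-phrase is extracted from inside a wh-island (introduced by "if"), which blocks movement.
In B, the extraction path crosses only that-complement boundaries, which are transparent.
So B is grammatical.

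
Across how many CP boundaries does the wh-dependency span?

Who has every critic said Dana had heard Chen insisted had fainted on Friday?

3

"who" is extracted from the subject of "fainted".
Boundaries crossed, outermost first: [Ø], [Ø], [Ø] — 3 in total.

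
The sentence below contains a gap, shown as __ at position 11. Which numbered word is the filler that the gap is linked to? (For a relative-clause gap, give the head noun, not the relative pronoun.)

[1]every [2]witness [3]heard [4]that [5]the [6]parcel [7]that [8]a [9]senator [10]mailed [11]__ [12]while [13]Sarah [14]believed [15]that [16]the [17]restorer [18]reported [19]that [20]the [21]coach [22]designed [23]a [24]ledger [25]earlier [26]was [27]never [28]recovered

6

The gap at 11 is the object of "mailed", inside a relative clause.
The relative pronoun is "that" (word 7); it is bound by the head noun immediately before it.
Its filler is the head noun "parcel", at word 6.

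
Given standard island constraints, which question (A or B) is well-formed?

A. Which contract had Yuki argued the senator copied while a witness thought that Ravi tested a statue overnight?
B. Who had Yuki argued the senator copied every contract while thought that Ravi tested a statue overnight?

In B, the wh-phrase is extracted from inside an adjunct island (introduced by "while"), which blocks movement.
In A, the extraction path crosses only that-complement boundaries, which are transparent.
So A is grammatical.

A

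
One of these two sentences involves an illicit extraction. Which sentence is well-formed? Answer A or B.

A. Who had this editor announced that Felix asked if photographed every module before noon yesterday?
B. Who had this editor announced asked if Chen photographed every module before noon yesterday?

In A, the wh-phrase is extracted from inside a wh-island (introduced by "if"), which blocks movement.
In B, the extraction path crosses only that-complement boundaries, which are transparent.
So B is grammatical.

B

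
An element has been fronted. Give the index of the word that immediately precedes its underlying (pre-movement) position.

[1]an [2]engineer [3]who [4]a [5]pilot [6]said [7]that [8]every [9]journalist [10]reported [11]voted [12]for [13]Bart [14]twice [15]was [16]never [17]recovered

The displaced element is "an engineer" (word 2).
It is linked across 2 clause boundaries (that → Ø).
It functions as the subject of "voted", so the gap sits immediately after word 10 ("reported").
Base order: A pilot said that every journalist reported that an engineer voted for Bart twice.

10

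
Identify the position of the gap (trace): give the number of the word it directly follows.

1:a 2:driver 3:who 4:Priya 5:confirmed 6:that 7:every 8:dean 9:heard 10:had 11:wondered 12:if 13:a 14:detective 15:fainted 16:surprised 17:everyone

9

The displaced element is "a driver" (word 2).
It is linked across 2 clause boundaries (that → Ø).
It functions as the subject of "wondered", so the gap sits immediately after word 9 ("heard").
Base order: Priya confirmed that every dean heard that a driver had wondered if a detective fainted.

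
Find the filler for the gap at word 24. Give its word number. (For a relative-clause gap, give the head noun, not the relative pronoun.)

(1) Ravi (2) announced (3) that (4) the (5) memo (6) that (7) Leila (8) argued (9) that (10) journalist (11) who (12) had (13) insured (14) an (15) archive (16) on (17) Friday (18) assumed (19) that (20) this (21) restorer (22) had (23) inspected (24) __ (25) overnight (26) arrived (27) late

The gap at 24 is the object of "inspected", inside a relative clause.
The relative pronoun is "that" (word 6); it is bound by the head noun immediately before it.
Its filler is the head noun "memo", at word 5.

5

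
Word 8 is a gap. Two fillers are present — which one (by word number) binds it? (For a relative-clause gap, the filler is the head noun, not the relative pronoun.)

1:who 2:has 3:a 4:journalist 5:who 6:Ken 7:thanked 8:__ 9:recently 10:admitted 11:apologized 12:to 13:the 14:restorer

The marked gap is inside the relative clause, the direct object of "thanked".
Its filler is the head noun "journalist" (via "who"), at word 4.
(The other dependency links word 1 to a gap after word 10.)

4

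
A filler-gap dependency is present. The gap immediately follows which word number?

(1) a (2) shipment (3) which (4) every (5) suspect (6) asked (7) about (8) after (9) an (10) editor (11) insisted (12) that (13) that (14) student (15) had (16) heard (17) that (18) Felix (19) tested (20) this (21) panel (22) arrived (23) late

The displaced element is "a shipment" (word 2).
It functions as the object of the preposition "about" of "asked", so the gap sits immediately after word 7 ("about").
Base order: Every suspect asked about a shipment after an editor insisted that that student had heard that Felix tested this panel.

7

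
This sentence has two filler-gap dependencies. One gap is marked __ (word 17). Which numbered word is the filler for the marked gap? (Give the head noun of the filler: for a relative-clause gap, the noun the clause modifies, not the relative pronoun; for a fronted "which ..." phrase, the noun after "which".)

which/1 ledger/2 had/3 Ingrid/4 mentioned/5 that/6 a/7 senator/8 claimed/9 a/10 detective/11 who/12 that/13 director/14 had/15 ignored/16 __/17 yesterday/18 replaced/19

The marked gap is inside the relative clause, the direct object of "ignored".
Its filler is the head noun "detective" (via "who"), at word 11.
(The other dependency links word 2 to a gap after word 19.)

11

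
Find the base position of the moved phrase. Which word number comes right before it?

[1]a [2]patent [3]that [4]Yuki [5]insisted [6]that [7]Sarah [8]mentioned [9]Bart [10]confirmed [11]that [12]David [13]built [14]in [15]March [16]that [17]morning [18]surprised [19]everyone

13

The displaced element is "a patent" (word 2).
It is linked across 3 clause boundaries (that → Ø → that).
It functions as the direct object of "built", so the gap sits immediately after word 13 ("built").
Base order: Yuki insisted that Sarah mentioned Bart confirmed that David built a patent in March that morning.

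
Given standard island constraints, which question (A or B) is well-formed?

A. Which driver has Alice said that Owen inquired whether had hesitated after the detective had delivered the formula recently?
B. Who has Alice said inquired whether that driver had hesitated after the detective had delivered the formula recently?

B

In A, the wh-phrase is extracted from inside a wh-island (introduced by "whether"), which blocks movement.
In B, the extraction path crosses only that-complement boundaries, which are transparent.
So B is grammatical.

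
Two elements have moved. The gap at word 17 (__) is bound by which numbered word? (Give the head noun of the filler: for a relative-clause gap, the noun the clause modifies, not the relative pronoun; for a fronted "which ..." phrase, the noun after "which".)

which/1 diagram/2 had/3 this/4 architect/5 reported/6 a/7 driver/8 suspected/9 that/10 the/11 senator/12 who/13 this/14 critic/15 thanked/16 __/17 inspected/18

The marked gap is inside the relative clause, the direct object of "thanked".
Its filler is the head noun "senator" (via "who"), at word 12.
(The other dependency links word 2 to a gap after word 18.)

12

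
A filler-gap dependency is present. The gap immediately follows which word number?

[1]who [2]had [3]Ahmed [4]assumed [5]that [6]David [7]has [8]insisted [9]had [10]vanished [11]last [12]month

The displaced element is "who" (word 1).
It is linked across 2 clause boundaries (that → Ø).
It functions as the subject of "vanished", so the gap sits immediately after word 8 ("insisted").
Base order: Ahmed had assumed that David has insisted that who had vanished last month.

8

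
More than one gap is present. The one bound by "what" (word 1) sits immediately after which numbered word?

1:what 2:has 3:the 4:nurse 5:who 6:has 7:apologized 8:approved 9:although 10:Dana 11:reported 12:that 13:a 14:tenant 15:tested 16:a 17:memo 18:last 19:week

8

The displaced element is "what" (word 1).
It functions as the direct object of "approved", so the gap sits immediately after word 8 ("approved").
Base order: The nurse who has apologized has approved what although Dana reported that a tenant tested a memo last week.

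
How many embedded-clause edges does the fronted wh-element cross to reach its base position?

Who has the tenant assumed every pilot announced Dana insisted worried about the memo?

"who" is extracted from the subject of "worried".
Boundaries crossed, outermost first: [Ø], [Ø], [Ø] — 3 in total.

3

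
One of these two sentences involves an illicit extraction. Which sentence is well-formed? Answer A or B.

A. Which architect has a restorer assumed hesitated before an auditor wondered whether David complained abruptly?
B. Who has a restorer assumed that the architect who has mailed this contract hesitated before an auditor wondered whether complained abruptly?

In B, the wh-phrase is extracted from inside an adjunct island (introduced by "before"), which blocks movement.
In A, the extraction path crosses only that-complement boundaries, which are transparent.
So A is grammatical.

A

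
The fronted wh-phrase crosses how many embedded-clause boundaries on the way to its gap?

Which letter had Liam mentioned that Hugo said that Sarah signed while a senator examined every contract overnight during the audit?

2

"which letter" is extracted from the object of "signed".
Boundaries crossed, outermost first: [that], [that] — 2 in total.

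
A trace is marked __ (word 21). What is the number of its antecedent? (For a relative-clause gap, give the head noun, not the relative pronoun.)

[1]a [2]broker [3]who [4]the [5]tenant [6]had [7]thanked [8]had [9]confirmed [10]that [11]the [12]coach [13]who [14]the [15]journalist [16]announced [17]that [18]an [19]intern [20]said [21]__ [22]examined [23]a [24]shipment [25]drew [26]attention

12

The gap at 21 is the subject of "examined", inside a relative clause.
The relative pronoun is "who" (word 13); it is bound by the head noun immediately before it.
Its filler is the head noun "coach", at word 12.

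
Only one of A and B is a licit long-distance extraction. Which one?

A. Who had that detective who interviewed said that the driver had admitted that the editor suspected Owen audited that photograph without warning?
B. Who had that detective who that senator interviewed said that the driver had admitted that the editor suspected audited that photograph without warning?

In A, the wh-phrase is extracted from inside a complex-NP island (relative clause) (introduced by "who"), which blocks movement.
In B, the extraction path crosses only that-complement boundaries, which are transparent.
So B is grammatical.

B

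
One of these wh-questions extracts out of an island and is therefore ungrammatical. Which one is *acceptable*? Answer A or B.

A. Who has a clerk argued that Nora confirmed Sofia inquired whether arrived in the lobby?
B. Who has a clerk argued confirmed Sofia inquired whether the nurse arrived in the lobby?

In A, the wh-phrase is extracted from inside a wh-island (introduced by "whether"), which blocks movement.
In B, the extraction path crosses only that-complement boundaries, which are transparent.
So B is grammatical.

B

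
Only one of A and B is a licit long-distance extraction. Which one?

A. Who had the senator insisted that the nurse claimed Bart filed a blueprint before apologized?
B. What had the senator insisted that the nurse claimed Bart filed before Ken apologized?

In A, the wh-phrase is extracted from inside an adjunct island (introduced by "before"), which blocks movement.
In B, the extraction path crosses only that-complement boundaries, which are transparent.
So B is grammatical.

B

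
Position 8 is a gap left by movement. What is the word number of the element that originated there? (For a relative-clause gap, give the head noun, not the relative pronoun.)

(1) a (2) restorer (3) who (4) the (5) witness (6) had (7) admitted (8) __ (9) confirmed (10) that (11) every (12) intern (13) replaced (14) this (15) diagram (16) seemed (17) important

The gap at 8 is the subject of "confirmed", inside a relative clause.
The relative pronoun is "who" (word 3); it is bound by the head noun immediately before it.
Its filler is the head noun "restorer", at word 2.

2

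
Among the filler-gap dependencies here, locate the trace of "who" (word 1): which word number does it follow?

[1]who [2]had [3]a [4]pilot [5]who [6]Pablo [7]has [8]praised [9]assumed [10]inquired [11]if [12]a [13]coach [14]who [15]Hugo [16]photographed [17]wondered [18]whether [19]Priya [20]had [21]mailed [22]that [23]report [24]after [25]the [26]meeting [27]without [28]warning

The displaced element is "who" (word 1).
It is linked across 1 clause boundary (Ø).
It functions as the subject of "inquired", so the gap sits immediately after word 9 ("assumed").
Base order: A pilot who Pablo has praised had assumed that who inquired if a coach who Hugo photographed wondered whether Priya had mailed that report after the meeting without warning.

9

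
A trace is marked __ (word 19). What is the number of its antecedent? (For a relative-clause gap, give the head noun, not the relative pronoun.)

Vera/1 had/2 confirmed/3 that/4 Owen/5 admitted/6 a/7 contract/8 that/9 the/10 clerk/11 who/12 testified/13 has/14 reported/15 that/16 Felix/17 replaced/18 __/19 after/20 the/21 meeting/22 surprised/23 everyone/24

The gap at 19 is the object of "replaced", inside a relative clause.
The relative pronoun is "that" (word 9); it is bound by the head noun immediately before it.
Its filler is the head noun "contract", at word 8.

8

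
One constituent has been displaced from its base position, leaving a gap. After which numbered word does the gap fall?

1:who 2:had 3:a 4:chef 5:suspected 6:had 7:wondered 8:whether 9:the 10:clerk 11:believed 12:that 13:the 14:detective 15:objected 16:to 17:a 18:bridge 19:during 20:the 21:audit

The displaced element is "who" (word 1).
It is linked across 1 clause boundary (Ø).
It functions as the subject of "wondered", so the gap sits immediately after word 5 ("suspected").
Base order: A chef had suspected who had wondered whether the clerk believed that the detective objected to a bridge during the audit.

5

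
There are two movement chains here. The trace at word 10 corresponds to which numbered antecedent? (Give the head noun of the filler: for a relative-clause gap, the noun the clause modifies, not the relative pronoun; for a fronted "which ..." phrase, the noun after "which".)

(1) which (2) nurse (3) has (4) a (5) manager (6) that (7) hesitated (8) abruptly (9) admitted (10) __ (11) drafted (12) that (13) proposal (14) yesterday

2

The marked gap is the subject of "drafted".
Its filler is the fronted wh-phrase "which nurse", at word 2.
(The other dependency links word 5 to a gap after word 6.)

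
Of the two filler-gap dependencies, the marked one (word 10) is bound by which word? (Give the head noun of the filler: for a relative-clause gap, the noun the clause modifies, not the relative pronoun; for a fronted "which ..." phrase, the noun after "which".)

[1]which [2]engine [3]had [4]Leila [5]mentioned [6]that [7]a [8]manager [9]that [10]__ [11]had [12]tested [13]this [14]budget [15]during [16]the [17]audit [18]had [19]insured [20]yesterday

The marked gap is inside the relative clause, the subject of "tested".
Its filler is the head noun "manager" (via "that"), at word 8.
(The other dependency links word 2 to a gap after word 19.)

8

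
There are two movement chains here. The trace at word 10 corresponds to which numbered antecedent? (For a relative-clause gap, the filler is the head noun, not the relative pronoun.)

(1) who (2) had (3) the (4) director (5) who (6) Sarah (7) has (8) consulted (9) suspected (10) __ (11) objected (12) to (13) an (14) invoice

The marked gap is the subject of "objected".
Its filler is the fronted wh-phrase "who", at word 1.
(The other dependency links word 4 to a gap after word 8.)

1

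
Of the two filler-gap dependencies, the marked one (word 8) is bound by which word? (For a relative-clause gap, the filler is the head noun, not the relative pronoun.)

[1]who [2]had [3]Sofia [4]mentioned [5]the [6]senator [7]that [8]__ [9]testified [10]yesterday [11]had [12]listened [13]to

The marked gap is inside the relative clause, the subject of "testified".
Its filler is the head noun "senator" (via "that"), at word 6.
(The other dependency links word 1 to a gap after word 13.)

6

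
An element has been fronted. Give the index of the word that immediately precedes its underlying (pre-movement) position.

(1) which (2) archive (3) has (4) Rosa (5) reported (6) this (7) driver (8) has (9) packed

9

The displaced element is "which archive" (word 2).
It is linked across 1 clause boundary (Ø).
It functions as the direct object of "packed", so the gap sits immediately after word 9 ("packed").
Base order: Rosa has reported this driver has packed which archive.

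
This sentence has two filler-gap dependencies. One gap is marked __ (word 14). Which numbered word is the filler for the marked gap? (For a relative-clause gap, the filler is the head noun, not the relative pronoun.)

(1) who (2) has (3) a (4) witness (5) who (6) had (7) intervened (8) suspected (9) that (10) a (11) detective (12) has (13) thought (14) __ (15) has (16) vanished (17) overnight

1

The marked gap is the subject of "vanished".
Its filler is the fronted wh-phrase "who", at word 1.
(The other dependency links word 4 to a gap after word 5.)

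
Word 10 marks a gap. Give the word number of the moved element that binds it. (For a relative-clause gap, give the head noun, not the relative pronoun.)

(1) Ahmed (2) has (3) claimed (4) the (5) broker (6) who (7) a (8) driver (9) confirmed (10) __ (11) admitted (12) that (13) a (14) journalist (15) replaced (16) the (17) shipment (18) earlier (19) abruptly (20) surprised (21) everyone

The gap at 10 is the subject of "admitted", inside a relative clause.
The relative pronoun is "who" (word 6); it is bound by the head noun immediately before it.
Its filler is the head noun "broker", at word 5.

5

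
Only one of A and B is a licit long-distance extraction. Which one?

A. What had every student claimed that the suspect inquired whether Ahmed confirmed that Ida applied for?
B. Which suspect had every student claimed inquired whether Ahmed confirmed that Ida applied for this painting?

B

In A, the wh-phrase is extracted from inside a wh-island (introduced by "whether"), which blocks movement.
In B, the extraction path crosses only that-complement boundaries, which are transparent.
So B is grammatical.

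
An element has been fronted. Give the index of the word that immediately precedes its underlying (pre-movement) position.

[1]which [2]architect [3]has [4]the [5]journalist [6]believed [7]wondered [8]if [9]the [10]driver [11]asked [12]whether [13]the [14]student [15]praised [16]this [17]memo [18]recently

6

The displaced element is "which architect" (word 2).
It is linked across 1 clause boundary (Ø).
It functions as the subject of "wondered", so the gap sits immediately after word 6 ("believed").
Base order: The journalist has believed which architect wondered if the driver asked whether the student praised this memo recently.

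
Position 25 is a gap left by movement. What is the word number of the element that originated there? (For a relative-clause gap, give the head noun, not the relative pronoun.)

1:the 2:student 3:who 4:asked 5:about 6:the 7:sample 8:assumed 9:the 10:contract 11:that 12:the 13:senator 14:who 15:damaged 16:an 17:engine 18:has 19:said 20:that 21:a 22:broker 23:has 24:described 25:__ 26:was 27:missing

The gap at 25 is the object of "described", inside a relative clause.
The relative pronoun is "that" (word 11); it is bound by the head noun immediately before it.
Its filler is the head noun "contract", at word 10.

10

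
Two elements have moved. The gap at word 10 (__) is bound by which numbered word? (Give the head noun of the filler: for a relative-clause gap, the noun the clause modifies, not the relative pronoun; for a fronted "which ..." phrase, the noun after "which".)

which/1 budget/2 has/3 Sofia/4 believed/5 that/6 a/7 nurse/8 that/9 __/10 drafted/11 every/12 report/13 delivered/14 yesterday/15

8

The marked gap is inside the relative clause, the subject of "drafted".
Its filler is the head noun "nurse" (via "that"), at word 8.
(The other dependency links word 2 to a gap after word 14.)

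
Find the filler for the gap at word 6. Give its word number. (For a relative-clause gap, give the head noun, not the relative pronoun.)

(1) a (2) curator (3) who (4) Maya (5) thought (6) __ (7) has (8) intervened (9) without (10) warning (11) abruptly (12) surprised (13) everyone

2

The gap at 6 is the subject of "intervened", inside a relative clause.
The relative pronoun is "who" (word 3); it is bound by the head noun immediately before it.
Its filler is the head noun "curator", at word 2.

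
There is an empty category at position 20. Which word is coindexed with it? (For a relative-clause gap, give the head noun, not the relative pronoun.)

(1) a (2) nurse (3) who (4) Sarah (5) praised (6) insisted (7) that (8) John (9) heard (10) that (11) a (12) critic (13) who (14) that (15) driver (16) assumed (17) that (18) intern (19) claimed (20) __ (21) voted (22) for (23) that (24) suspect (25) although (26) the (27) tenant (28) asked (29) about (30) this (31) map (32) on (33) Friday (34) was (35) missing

The gap at 20 is the subject of "voted", inside a relative clause.
The relative pronoun is "who" (word 13); it is bound by the head noun immediately before it.
Its filler is the head noun "critic", at word 12.

12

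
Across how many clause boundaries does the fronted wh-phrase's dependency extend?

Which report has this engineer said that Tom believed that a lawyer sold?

2

"which report" is extracted from the object of "sold".
Boundaries crossed, outermost first: [that], [that] — 2 in total.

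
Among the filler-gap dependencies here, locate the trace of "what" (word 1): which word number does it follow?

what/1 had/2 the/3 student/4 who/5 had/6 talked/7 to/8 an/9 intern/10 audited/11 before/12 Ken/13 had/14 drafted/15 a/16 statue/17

The displaced element is "what" (word 1).
It functions as the direct object of "audited", so the gap sits immediately after word 11 ("audited").
Base order: The student who had talked to an intern had audited what before Ken had drafted a statue.

11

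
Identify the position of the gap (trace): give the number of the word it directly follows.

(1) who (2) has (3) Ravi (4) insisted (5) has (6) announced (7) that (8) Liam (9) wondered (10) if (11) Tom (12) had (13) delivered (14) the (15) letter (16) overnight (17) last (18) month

The displaced element is "who" (word 1).
It is linked across 1 clause boundary (Ø).
It functions as the subject of "announced", so the gap sits immediately after word 4 ("insisted").
Base order: Ravi has insisted that who has announced that Liam wondered if Tom had delivered the letter overnight last month.

4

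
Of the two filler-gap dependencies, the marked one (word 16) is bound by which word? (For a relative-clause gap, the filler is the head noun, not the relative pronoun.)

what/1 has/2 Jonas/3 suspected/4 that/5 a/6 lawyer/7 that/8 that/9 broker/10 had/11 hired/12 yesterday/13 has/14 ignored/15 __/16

The marked gap is the direct object of "ignored".
Its filler is the fronted wh-phrase "what", at word 1.
(The other dependency links word 7 to a gap after word 12.)

1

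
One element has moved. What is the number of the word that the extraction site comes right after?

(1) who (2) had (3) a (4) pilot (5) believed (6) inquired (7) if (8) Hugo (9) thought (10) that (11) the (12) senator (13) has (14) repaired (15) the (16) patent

The displaced element is "who" (word 1).
It is linked across 1 clause boundary (Ø).
It functions as the subject of "inquired", so the gap sits immediately after word 5 ("believed").
Base order: A pilot had believed that who inquired if Hugo thought that the senator has repaired the patent.

5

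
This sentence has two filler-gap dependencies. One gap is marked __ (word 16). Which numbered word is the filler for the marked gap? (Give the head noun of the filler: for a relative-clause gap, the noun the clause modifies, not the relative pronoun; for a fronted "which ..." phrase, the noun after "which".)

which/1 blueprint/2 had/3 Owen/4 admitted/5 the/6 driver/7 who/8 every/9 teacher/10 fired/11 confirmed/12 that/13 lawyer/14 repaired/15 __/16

The marked gap is the direct object of "repaired".
Its filler is the fronted wh-phrase "which blueprint", at word 2.
(The other dependency links word 7 to a gap after word 11.)

2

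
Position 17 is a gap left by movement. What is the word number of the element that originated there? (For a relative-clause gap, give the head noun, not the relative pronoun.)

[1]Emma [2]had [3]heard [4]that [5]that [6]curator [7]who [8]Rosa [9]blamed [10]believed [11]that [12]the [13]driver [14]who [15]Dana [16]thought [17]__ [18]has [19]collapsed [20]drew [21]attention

13

The gap at 17 is the subject of "collapsed", inside a relative clause.
The relative pronoun is "who" (word 14); it is bound by the head noun immediately before it.
Its filler is the head noun "driver", at word 13.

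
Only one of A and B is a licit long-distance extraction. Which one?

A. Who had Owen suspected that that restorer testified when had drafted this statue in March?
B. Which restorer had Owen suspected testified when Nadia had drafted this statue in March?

B

In A, the wh-phrase is extracted from inside an adjunct island (introduced by "when"), which blocks movement.
In B, the extraction path crosses only that-complement boundaries, which are transparent.
So B is grammatical.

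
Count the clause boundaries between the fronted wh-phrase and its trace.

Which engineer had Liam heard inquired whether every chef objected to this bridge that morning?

"which engineer" is extracted from the subject of "inquired".
Boundaries crossed, outermost first: [Ø] — 1 in total.

1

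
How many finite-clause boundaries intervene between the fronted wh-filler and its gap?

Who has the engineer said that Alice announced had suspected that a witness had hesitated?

"who" is extracted from the subject of "suspected".
Boundaries crossed, outermost first: [that], [Ø] — 2 in total.

2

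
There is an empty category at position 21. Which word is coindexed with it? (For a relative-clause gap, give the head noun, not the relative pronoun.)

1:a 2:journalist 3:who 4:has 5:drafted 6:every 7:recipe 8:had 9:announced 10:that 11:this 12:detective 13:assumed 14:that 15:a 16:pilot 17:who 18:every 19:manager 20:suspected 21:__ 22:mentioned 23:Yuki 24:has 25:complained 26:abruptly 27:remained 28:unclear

The gap at 21 is the subject of "mentioned", inside a relative clause.
The relative pronoun is "who" (word 17); it is bound by the head noun immediately before it.
Its filler is the head noun "pilot", at word 16.

16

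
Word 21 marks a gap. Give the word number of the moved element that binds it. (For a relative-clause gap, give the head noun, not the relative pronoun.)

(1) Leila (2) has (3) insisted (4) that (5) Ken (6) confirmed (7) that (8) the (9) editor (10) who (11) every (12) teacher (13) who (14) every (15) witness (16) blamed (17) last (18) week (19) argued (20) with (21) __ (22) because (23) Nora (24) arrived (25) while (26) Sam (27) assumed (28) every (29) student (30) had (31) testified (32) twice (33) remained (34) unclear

The gap at 21 is the prepositional object of "argued", inside a relative clause.
The relative pronoun is "who" (word 10); it is bound by the head noun immediately before it.
Its filler is the head noun "editor", at word 9.

9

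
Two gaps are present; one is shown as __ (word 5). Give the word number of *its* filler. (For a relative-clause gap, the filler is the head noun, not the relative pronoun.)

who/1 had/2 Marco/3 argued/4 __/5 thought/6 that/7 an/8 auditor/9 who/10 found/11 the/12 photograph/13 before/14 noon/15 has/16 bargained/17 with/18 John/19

The marked gap is the subject of "thought".
Its filler is the fronted wh-phrase "who", at word 1.
(The other dependency links word 9 to a gap after word 10.)

1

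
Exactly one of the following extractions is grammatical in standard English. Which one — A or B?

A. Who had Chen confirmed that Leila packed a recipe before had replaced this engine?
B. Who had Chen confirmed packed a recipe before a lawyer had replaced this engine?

B

In A, the wh-phrase is extracted from inside an adjunct island (introduced by "before"), which blocks movement.
In B, the extraction path crosses only that-complement boundaries, which are transparent.
So B is grammatical.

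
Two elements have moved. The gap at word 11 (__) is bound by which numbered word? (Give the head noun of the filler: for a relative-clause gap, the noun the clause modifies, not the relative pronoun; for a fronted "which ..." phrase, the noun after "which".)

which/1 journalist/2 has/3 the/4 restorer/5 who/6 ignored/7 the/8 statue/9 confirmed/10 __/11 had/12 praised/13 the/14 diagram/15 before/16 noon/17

The marked gap is the subject of "praised".
Its filler is the fronted wh-phrase "which journalist", at word 2.
(The other dependency links word 5 to a gap after word 6.)

2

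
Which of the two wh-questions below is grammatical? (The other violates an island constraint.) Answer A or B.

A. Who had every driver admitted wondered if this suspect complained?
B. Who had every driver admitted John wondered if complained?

In B, the wh-phrase is extracted from inside a wh-island (introduced by "if"), which blocks movement.
In A, the extraction path crosses only that-complement boundaries, which are transparent.
So A is grammatical.

A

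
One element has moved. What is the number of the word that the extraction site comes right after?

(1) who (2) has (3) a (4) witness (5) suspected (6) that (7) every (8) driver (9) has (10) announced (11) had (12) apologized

10

The displaced element is "who" (word 1).
It is linked across 2 clause boundaries (that → Ø).
It functions as the subject of "apologized", so the gap sits immediately after word 10 ("announced").
Base order: A witness has suspected that every driver has announced that who had apologized.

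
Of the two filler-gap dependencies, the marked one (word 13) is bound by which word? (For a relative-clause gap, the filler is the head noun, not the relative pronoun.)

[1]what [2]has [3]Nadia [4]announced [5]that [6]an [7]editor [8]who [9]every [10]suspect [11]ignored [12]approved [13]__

1

The marked gap is the direct object of "approved".
Its filler is the fronted wh-phrase "what", at word 1.
(The other dependency links word 7 to a gap after word 11.)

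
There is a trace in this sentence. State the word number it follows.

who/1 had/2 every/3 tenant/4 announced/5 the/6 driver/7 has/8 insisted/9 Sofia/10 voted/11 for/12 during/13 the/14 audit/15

The displaced element is "who" (word 1).
It is linked across 2 clause boundaries (Ø → Ø).
It functions as the object of the preposition "for" of "voted", so the gap sits immediately after word 12 ("for").
Base order: Every tenant had announced the driver has insisted Sofia voted for who during the audit.

12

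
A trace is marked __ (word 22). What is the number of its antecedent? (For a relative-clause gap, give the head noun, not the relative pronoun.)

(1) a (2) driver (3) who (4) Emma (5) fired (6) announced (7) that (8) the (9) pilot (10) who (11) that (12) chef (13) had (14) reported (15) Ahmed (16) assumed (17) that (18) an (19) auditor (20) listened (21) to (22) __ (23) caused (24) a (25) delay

9

The gap at 22 is the prepositional object of "listened", inside a relative clause.
The relative pronoun is "who" (word 10); it is bound by the head noun immediately before it.
Its filler is the head noun "pilot", at word 9.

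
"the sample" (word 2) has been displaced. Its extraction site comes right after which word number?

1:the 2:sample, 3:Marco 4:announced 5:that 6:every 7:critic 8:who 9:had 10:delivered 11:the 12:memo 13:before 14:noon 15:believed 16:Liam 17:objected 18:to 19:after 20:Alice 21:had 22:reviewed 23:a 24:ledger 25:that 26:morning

The displaced element is "the sample" (word 2).
It is linked across 2 clause boundaries (that → Ø).
It functions as the object of the preposition "to" of "objected", so the gap sits immediately after word 18 ("to").
Base order: Marco announced that every critic who had delivered the memo before noon believed Liam objected to the sample after Alice had reviewed a ledger that morning.

18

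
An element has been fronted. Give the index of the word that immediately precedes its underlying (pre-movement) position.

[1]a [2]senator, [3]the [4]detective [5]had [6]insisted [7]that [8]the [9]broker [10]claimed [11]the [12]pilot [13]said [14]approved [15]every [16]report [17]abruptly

The displaced element is "a senator" (word 2).
It is linked across 3 clause boundaries (that → Ø → Ø).
It functions as the subject of "approved", so the gap sits immediately after word 13 ("said").
Base order: The detective had insisted that the broker claimed the pilot said a senator approved every report abruptly.

13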